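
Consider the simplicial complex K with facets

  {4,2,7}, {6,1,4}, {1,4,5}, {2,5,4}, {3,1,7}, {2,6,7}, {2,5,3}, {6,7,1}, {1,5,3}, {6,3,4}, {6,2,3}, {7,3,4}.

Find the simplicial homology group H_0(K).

H_0 = Z.

Order the vertices as 1 < 2 < 3 < 4 < 5 < 6 < 7. Listing each simplex with vertices in this order, K has dimension 2 with simplices:

  0-simplices (7): [1], [2], [3], [4], [5], [6], [7]
  1-simplices (18): [1,3], [1,4], [1,5], [1,6], [1,7], [2,3], [2,4], [2,5], [2,6], [2,7], [3,4], [3,5], [3,6], [3,7], [4,5], [4,6], [4,7], [6,7]
  2-simplices (12): [1,3,5], [1,3,7], [1,4,5], [1,4,6], [1,6,7], [2,3,5], [2,3,6], [2,4,5], [2,4,7], [2,6,7], [3,4,6], [3,4,7]

giving chain groups C_0 ≅ Z^7, C_1 ≅ Z^18, C_2 ≅ Z^12.

Boundary ∂_1: C_1 → C_0 maps an edge to its endpoints' difference, ∂[p,q] = q − p.
The resulting 7×18 matrix has rank 6, and its Smith normal form has invariant factors (1,1,1,1,1,1).

Boundary ∂_2: C_2 → C_1 acts by ∂[p,q,r] = [q,r] − [p,r] + [p,q]. For instance
  ∂[2,6,7] = [6,7] − [2,7] + [2,6],
  ∂[1,4,5] = [4,5] − [1,5] + [1,4].
The resulting 18×12 matrix has rank 12, and its Smith normal form has invariant factors (1,1,1,1,1,1,1,1,1,1,1,2).

Computing H_k = (kernel of ∂_k) / (image of ∂_{k+1}):

  H_0: rank C_0 − rank ∂_1 = 7 − 6 = 1, and the invariant factors of ∂_1 are all 1, so H_0 = Z.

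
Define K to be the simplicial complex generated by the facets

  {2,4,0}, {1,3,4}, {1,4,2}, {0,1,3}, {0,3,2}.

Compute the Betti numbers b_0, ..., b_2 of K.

Fix the vertex order 0 < 1 < 2 < 3 < 4 and write every simplex with vertices in increasing order. Then dim K = 2 and the simplices of K are:

  0-simplices (5): [0], [1], [2], [3], [4]
  1-simplices (10): [0,1], [0,2], [0,3], [0,4], [1,2], [1,3], [1,4], [2,3], [2,4], [3,4]
  2-simplices (5): [0,1,3], [0,2,3], [0,2,4], [1,2,4], [1,3,4]

so the chain groups are C_0 ≅ Z^5, C_1 ≅ Z^10, C_2 ≅ Z^5.

Boundary ∂_1: C_1 → C_0 is given by ∂[p,q] = [q] − [p]. For instance
  ∂[2,3] = [3] − [2].
The resulting 5×10 matrix has rank 4, and its Smith normal form has invariant factors (1,1,1,1).

The boundary map ∂_2: C_2 → C_1 maps a triangle to the signed sum of its edges. For instance
  ∂[0,1,3] = [1,3] − [0,3] + [0,1],
  ∂[0,2,4] = [2,4] − [0,4] + [0,2].
The 10×5 boundary matrix has rank 5 and Smith normal form diag(1,1,1,1,1).

Now H_k = ker ∂_k / im ∂_{k+1}, so:

  H_0: rank C_0 − rank ∂_1 = 5 − 4 = 1, and the invariant factors of ∂_1 are all 1, so H_0 ≅ Z.
  H_1: rank ker ∂_1 − rank ∂_2 = (10 − 4) − 5 = 1, and the invariant factors of ∂_2 are all 1, so H_1 ≅ Z.
  H_2: rank ker ∂_2 − rank ∂_3 = (5 − 5) − 0 = 0, and there is no ∂_3, so H_2 ≅ 0.

Hence the Betti numbers are b_0 = 1, b_1 = 1, b_2 = 0.

b_0 = 1, b_1 = 1, b_2 = 0.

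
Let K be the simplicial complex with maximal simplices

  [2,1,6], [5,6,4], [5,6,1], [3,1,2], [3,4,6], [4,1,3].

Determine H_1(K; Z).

H_1 = Z.

We work with the vertex ordering 1 < 2 < 3 < 4 < 5 < 6. The simplices of K, each written with vertices in increasing order, are:

  0-simplices (6): [1], [2], [3], [4], [5], [6]
  1-simplices (12): [1,2], [1,3], [1,4], [1,5], [1,6], [2,3], [2,6], [3,4], [3,6], [4,5], [4,6], [5,6]
  2-simplices (6): [1,2,3], [1,2,6], [1,3,4], [1,5,6], [3,4,6], [4,5,6]

so the chain groups are C_0 ≅ Z^6, C_1 ≅ Z^12, C_2 ≅ Z^6.

∂_1: C_1 → C_0 maps an edge to its endpoints' difference, ∂[p,q] = q − p.
The resulting 6×12 matrix has rank 5, and its Smith normal form has invariant factors (1,1,1,1,1).

Boundary ∂_2: C_2 → C_1 acts by ∂[p,q,r] = [q,r] − [p,r] + [p,q]. For instance
  ∂[1,3,4] = [3,4] − [1,4] + [1,3],
  ∂[3,4,6] = [4,6] − [3,6] + [3,4].
This gives a 12×6 integer matrix of rank 6; reducing to Smith normal form yields diagonal entries (1,1,1,1,1,1).

Now H_k = ker ∂_k / im ∂_{k+1}, so:

  H_1: rank ker ∂_1 − rank ∂_2 = (12 − 5) − 6 = 1, and the invariant factors of ∂_2 are all 1, so H_1 = Z.

(K is a triangulation of the cylinder S^1 x I.)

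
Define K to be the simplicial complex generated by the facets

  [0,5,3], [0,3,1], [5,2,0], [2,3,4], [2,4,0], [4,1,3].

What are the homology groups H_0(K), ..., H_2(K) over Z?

Order the vertices as 0 < 1 < 2 < 3 < 4 < 5. Listing each simplex with vertices in this order, K has dimension 2 with simplices:

  0-simplices (6): [0], [1], [2], [3], [4], [5]
  1-simplices (12): [0,1], [0,2], [0,3], [0,4], [0,5], [1,3], [1,4], [2,3], [2,4], [2,5], [3,4], [3,5]
  2-simplices (6): [0,1,3], [0,2,4], [0,2,5], [0,3,5], [1,3,4], [2,3,4]

Hence C_0 ≅ Z^6, C_1 ≅ Z^12, C_2 ≅ Z^6.

∂_1: C_1 → C_0 is given by ∂[p,q] = [q] − [p]. For instance
  ∂[0,4] = [4] − [0].
The resulting 6×12 matrix has rank 5, and its Smith normal form has invariant factors (1,1,1,1,1).

∂_2: C_2 → C_1 maps a triangle to the signed sum of its edges. For instance
  ∂[0,2,5] = [2,5] − [0,5] + [0,2],
  ∂[2,3,4] = [3,4] − [2,4] + [2,3].
As a 12×6 matrix over Z this has rank 6, with invariant factors (1,1,1,1,1,1).

Now H_k = ker ∂_k / im ∂_{k+1}, so:

  H_0: rank C_0 − rank ∂_1 = 6 − 5 = 1, and the invariant factors of ∂_1 are all 1, so H_0 = Z.
  H_1: rank ker ∂_1 − rank ∂_2 = (12 − 5) − 6 = 1, and the invariant factors of ∂_2 are all 1, so H_1 = Z.
  H_2: rank ker ∂_2 − rank ∂_3 = (6 − 6) − 0 = 0, and there is no ∂_3, so H_2 = 0.

As a check, the Euler characteristic is 6 − 12 + 6 = 0, which agrees with 1 − 1 + 0 = 0.

H_0 ≅ Z,  H_1 ≅ Z,  H_2 = 0.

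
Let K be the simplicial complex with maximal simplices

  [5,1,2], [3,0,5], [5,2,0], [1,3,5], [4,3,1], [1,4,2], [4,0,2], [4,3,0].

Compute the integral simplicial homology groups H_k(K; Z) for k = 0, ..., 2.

Fix the vertex order 0 < 1 < 2 < 3 < 4 < 5 and write every simplex with vertices in increasing order. Then dim K = 2 and the simplices of K are:

  0-simplices (6): [0], [1], [2], [3], [4], [5]
  1-simplices (12): [0,2], [0,3], [0,4], [0,5], [1,2], [1,3], [1,4], [1,5], [2,4], [2,5], [3,4], [3,5]
  2-simplices (8): [0,2,4], [0,2,5], [0,3,4], [0,3,5], [1,2,4], [1,2,5], [1,3,4], [1,3,5]

so the chain groups are C_0 ≅ Z^6, C_1 ≅ Z^12, C_2 ≅ Z^8.

The boundary map ∂_1: C_1 → C_0 sends each edge [p,q] (with p < q) to q − p.
The resulting 6×12 matrix has rank 5, and its Smith normal form has invariant factors (1,1,1,1,1).

∂_2: C_2 → C_1 acts by ∂[p,q,r] = [q,r] − [p,r] + [p,q]. For instance
  ∂[0,2,5] = [2,5] − [0,5] + [0,2],
  ∂[1,3,5] = [3,5] − [1,5] + [1,3].
This gives a 12×8 integer matrix of rank 7; reducing to Smith normal form yields diagonal entries (1,1,1,1,1,1,1).

From H_k ≅ ker(∂_k) / im(∂_{k+1}) we obtain:

  H_0: rank C_0 − rank ∂_1 = 6 − 5 = 1, and the invariant factors of ∂_1 are all 1, so H_0 ≅ Z.
  H_1: rank ker ∂_1 − rank ∂_2 = (12 − 5) − 7 = 0, and the invariant factors of ∂_2 are all 1, so H_1 ≅ 0.
  H_2: rank ker ∂_2 − rank ∂_3 = (8 − 7) − 0 = 1, and there is no ∂_3, so H_2 ≅ Z.

(K is a triangulation of the 2-sphere S^2.)

H_0 = Z,  H_1 = 0,  H_2 = Z.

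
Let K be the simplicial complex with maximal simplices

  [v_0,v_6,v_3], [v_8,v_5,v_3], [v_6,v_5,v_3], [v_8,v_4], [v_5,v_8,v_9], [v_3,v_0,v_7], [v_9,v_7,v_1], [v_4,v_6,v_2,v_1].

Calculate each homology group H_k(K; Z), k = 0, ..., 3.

H_0 ≅ Z,  H_1 ≅ Z^3,  H_2 = 0,  H_3 = 0.

Take the total order v_0 < v_1 < v_2 < v_3 < v_4 < v_5 < v_6 < v_7 < v_8 < v_9 on the vertex set. Then K (dimension 3) consists of the simplices:

  0-simplices (10): [v_0], [v_1], [v_2], [v_3], [v_4], [v_5], [v_6], [v_7], [v_8], [v_9]
  1-simplices (21): (21 of them)
  2-simplices (10): [v_0,v_3,v_6], [v_0,v_3,v_7], [v_1,v_2,v_4], [v_1,v_2,v_6], [v_1,v_4,v_6], [v_1,v_7,v_9], [v_2,v_4,v_6], [v_3,v_5,v_6], [v_3,v_5,v_8], [v_5,v_8,v_9]
  3-simplices (1): [v_1,v_2,v_4,v_6]

giving chain groups C_0 ≅ Z^10, C_1 ≅ Z^21, C_2 ≅ Z^10, C_3 ≅ Z^1.

The boundary map ∂_1: C_1 → C_0 sends each edge [p,q] (with p < q) to q − p. For instance
  ∂[v_4,v_8] = [v_8] − [v_4].
The 10×21 boundary matrix has rank 9 and Smith normal form diag(1,1,1,1,1,1,1,1,1).

Boundary ∂_2: C_2 → C_1 maps a triangle to the signed sum of its edges. For instance
  ∂[v_2,v_4,v_6] = [v_4,v_6] − [v_2,v_6] + [v_2,v_4],
  ∂[v_1,v_2,v_6] = [v_2,v_6] − [v_1,v_6] + [v_1,v_2].
This gives a 21×10 integer matrix of rank 9; reducing to Smith normal form yields diagonal entries (1,1,1,1,1,1,1,1,1).

Boundary ∂_3: C_3 → C_2 sends each 3-simplex σ to the alternating sum Σ_i (−1)^i (σ with its i-th vertex removed). For instance
  ∂[v_1,v_2,v_4,v_6] = [v_2,v_4,v_6] − [v_1,v_4,v_6] + [v_1,v_2,v_6] − [v_1,v_2,v_4].
The resulting 10×1 matrix has rank 1, and its Smith normal form has invariant factors (1).

Computing H_k = (kernel of ∂_k) / (image of ∂_{k+1}):

  H_0: rank C_0 − rank ∂_1 = 10 − 9 = 1, and the invariant factors of ∂_1 are all 1, so H_0 = Z.
  H_1: rank ker ∂_1 − rank ∂_2 = (21 − 9) − 9 = 3, and the invariant factors of ∂_2 are all 1, so H_1 = Z^3.
  H_2: rank ker ∂_2 − rank ∂_3 = (10 − 9) − 1 = 0, and the invariant factors of ∂_3 are all 1, so H_2 = 0.
  H_3: rank ker ∂_3 − rank ∂_4 = (1 − 1) − 0 = 0, and there is no ∂_4, so H_3 = 0.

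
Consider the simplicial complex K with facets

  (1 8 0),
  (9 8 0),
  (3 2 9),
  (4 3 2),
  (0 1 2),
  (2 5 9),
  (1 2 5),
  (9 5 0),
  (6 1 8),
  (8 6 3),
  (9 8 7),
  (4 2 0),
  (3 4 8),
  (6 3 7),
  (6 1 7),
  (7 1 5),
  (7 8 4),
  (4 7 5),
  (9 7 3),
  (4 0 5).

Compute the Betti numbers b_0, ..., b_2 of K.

Fix the vertex order 0 < 1 < 2 < 3 < 4 < 5 < 6 < 7 < 8 < 9 and write every simplex with vertices in increasing order. Then dim K = 2 and the simplices of K are:

  0-simplices (10): [0], [1], [2], [3], [4], [5], [6], [7], [8], [9]
  1-simplices (30): (30 of them)
  2-simplices (20): (20 of them)

so the chain groups are C_0 ≅ Z^10, C_1 ≅ Z^30, C_2 ≅ Z^20.

Boundary ∂_1: C_1 → C_0 maps an edge to its endpoints' difference, ∂[p,q] = q − p.
The resulting 10×30 matrix has rank 9, and its Smith normal form has invariant factors (1,1,1,1,1,1,1,1,1).

Boundary ∂_2: C_2 → C_1 sends each 2-simplex [p,q,r] to [q,r] − [p,r] + [p,q]. For instance
  ∂[0,8,9] = [8,9] − [0,9] + [0,8],
  ∂[0,1,8] = [1,8] − [0,8] + [0,1].
As a 30×20 matrix over Z this has rank 20, with invariant factors (1,1,1,1,1,1,1,1,1,1,1,1,1,1,1,1,1,1,1,2).

Reading off H_k = ker ∂_k / im ∂_{k+1}:

  H_0: rank C_0 − rank ∂_1 = 10 − 9 = 1, and the invariant factors of ∂_1 are all 1, so H_0 = Z.
  H_1: rank ker ∂_1 − rank ∂_2 = (30 − 9) − 20 = 1, and ∂_2 has invariant factor 2 > 1, so H_1 = Z ⊕ Z/2Z.
  H_2: rank ker ∂_2 − rank ∂_3 = (20 − 20) − 0 = 0, and there is no ∂_3, so H_2 = 0.

As a check, the Euler characteristic is 10 − 30 + 20 = 0, which agrees with 1 − 1 + 0 = 0.

Hence the Betti numbers are b_0 = 1, b_1 = 1, b_2 = 0.

b_0 = 1, b_1 = 1, b_2 = 0.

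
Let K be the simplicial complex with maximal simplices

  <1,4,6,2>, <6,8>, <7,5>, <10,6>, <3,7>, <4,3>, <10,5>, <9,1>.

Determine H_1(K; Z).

K has 10 vertices, 13 edges, 4 triangles, 1 3-simplex.
rank ∂_1 = 9, rank ∂_2 = 3 ⇒ b_1 = 13 − 9 − 3 = 1; all invariant factors of ∂_2 are 1 so no torsion. So H_1 ≅ Z.

H_1 = Z.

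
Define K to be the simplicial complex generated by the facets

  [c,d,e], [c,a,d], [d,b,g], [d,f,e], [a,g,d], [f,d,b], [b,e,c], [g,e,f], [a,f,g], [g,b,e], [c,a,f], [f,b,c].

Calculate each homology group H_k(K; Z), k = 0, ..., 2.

H_0 ≅ Z,  H_1 ≅ Z_2,  H_2 = 0.

Fix the vertex order a < b < c < d < e < f < g and write every simplex with vertices in increasing order. Then dim K = 2 and the simplices of K are:

  0-simplices (7): a, b, c, d, e, f, g
  1-simplices (18): ac, ad, af, ag, bc, bd, be, bf, bg, cd, ce, cf, de, df, dg, ef, eg, fg
  2-simplices (12): acd, acf, adg, afg, bce, bcf, bdf, bdg, beg, cde, def, efg

so the chain groups are C_0 ≅ Z^7, C_1 ≅ Z^18, C_2 ≅ Z^12.

∂_1: C_1 → C_0 is given by ∂[p,q] = [q] − [p].
As a 7×18 matrix over Z this has rank 6, with invariant factors (1,1,1,1,1,1).

Boundary ∂_2: C_2 → C_1 acts by ∂[p,q,r] = [q,r] − [p,r] + [p,q]. For instance
  ∂bcf = cf − bf + bc,
  ∂acf = cf − af + ac.
The resulting 18×12 matrix has rank 12, and its Smith normal form has invariant factors (1,1,1,1,1,1,1,1,1,1,1,2).

Now H_k = ker ∂_k / im ∂_{k+1}, so:

  H_0: rank C_0 − rank ∂_1 = 7 − 6 = 1, and the invariant factors of ∂_1 are all 1, so H_0 = Z.
  H_1: rank ker ∂_1 − rank ∂_2 = (18 − 6) − 12 = 0, and ∂_2 has invariant factor 2 > 1, so H_1 = Z_2.
  H_2: rank ker ∂_2 − rank ∂_3 = (12 − 12) − 0 = 0, and there is no ∂_3, so H_2 = 0.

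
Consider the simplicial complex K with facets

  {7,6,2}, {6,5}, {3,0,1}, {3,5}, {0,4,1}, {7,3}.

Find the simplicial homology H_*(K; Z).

Take the total order 0 < 1 < 2 < 3 < 4 < 5 < 6 < 7 on the vertex set. Then K (dimension 2) consists of the simplices:

  0-simplices (8): [0], [1], [2], [3], [4], [5], [6], [7]
  1-simplices (11): [0,1], [0,3], [0,4], [1,3], [1,4], [2,6], [2,7], [3,5], [3,7], [5,6], [6,7]
  2-simplices (3): [0,1,3], [0,1,4], [2,6,7]

so the chain groups are C_0 ≅ Z^8, C_1 ≅ Z^11, C_2 ≅ Z^3.

Boundary ∂_1: C_1 → C_0 maps an edge to its endpoints' difference, ∂[p,q] = q − p. For instance
  ∂[1,3] = [3] − [1].
As a 8×11 matrix over Z this has rank 7, with invariant factors (1,1,1,1,1,1,1).

∂_2: C_2 → C_1 sends each 2-simplex [p,q,r] to [q,r] − [p,r] + [p,q]. For instance
  ∂[0,1,4] = [1,4] − [0,4] + [0,1],
  ∂[0,1,3] = [1,3] − [0,3] + [0,1].
This gives a 11×3 integer matrix of rank 3; reducing to Smith normal form yields diagonal entries (1,1,1).

From H_k ≅ ker(∂_k) / im(∂_{k+1}) we obtain:

  H_0: rank C_0 − rank ∂_1 = 8 − 7 = 1, and the invariant factors of ∂_1 are all 1, so H_0 = Z.
  H_1: rank ker ∂_1 − rank ∂_2 = (11 − 7) − 3 = 1, and the invariant factors of ∂_2 are all 1, so H_1 = Z.
  H_2: rank ker ∂_2 − rank ∂_3 = (3 − 3) − 0 = 0, and there is no ∂_3, so H_2 = 0.

As a check, the Euler characteristic is 8 − 11 + 3 = 0, which agrees with 1 − 1 + 0 = 0.

H_0 = Z,  H_1 = Z,  H_2 = 0.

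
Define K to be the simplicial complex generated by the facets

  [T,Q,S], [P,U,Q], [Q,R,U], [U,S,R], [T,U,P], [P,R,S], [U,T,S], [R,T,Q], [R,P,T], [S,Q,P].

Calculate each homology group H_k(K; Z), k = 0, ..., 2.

H_0 ≅ Z,  H_1 ≅ Z/2,  H_2 = 0.

We work with the vertex ordering P < Q < R < S < T < U. The simplices of K, each written with vertices in increasing order, are:

  0-simplices (6): P, Q, R, S, T, U
  1-simplices (15): PQ, PR, PS, PT, PU, QR, QS, QT, QU, RS, RT, RU, ST, SU, TU
  2-simplices (10): PQS, PQU, PRS, PRT, PTU, QRT, QRU, QST, RSU, STU

giving chain groups C_0 ≅ Z^6, C_1 ≅ Z^15, C_2 ≅ Z^10.

∂_1: C_1 → C_0 is given by ∂[p,q] = [q] − [p]. For instance
  ∂PR = R − P.
The 6×15 boundary matrix has rank 5 and Smith normal form diag(1,1,1,1,1).

The boundary map ∂_2: C_2 → C_1 sends each 2-simplex [p,q,r] to [q,r] − [p,r] + [p,q]. For instance
  ∂QRU = RU − QU + QR,
  ∂RSU = SU − RU + RS.
The 15×10 boundary matrix has rank 10 and Smith normal form diag(1,1,1,1,1,1,1,1,1,2).

Computing H_k = (kernel of ∂_k) / (image of ∂_{k+1}):

  H_0: rank C_0 − rank ∂_1 = 6 − 5 = 1, and the invariant factors of ∂_1 are all 1, so H_0 = Z.
  H_1: rank ker ∂_1 − rank ∂_2 = (15 − 5) − 10 = 0, and ∂_2 has invariant factor 2 > 1, so H_1 = Z/2.
  H_2: rank ker ∂_2 − rank ∂_3 = (10 − 10) − 0 = 0, and there is no ∂_3, so H_2 = 0.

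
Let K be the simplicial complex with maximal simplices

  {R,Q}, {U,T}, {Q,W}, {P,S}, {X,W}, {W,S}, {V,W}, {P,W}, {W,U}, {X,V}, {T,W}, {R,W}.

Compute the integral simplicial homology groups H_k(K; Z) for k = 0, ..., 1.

H_0 = Z,  H_1 = Z^4.

Take the total order P < Q < R < S < T < U < V < W < X on the vertex set. Then K (dimension 1) consists of the simplices:

  0-simplices (9): P, Q, R, S, T, U, V, W, X
  1-simplices (12): PS, PW, QR, QW, RW, SW, TU, TW, UW, VW, VX, WX

giving chain groups C_0 ≅ Z^9, C_1 ≅ Z^12.

Boundary ∂_1: C_1 → C_0 is given by ∂[p,q] = [q] − [p]. For instance
  ∂SW = W − S.
As a 9×12 matrix over Z this has rank 8, with invariant factors (1,1,1,1,1,1,1,1).

Now H_k = ker ∂_k / im ∂_{k+1}, so:

  H_0: rank C_0 − rank ∂_1 = 9 − 8 = 1, and the invariant factors of ∂_1 are all 1, so H_0 = Z.
  H_1: rank ker ∂_1 − rank ∂_2 = (12 − 8) − 0 = 4, and there is no ∂_2, so H_1 = Z^4.

As a check, the Euler characteristic is 9 − 12 = -3, which agrees with 1 − 4 = -3.
(K is a triangulation of a wedge of 4 circles.)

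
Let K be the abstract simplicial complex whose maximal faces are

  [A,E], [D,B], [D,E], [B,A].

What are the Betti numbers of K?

b_0 = 1, b_1 = 1.

Order the vertices as A < B < D < E. Listing each simplex with vertices in this order, K has dimension 1 with simplices:

  0-simplices (4): A, B, D, E
  1-simplices (4): AB, AE, BD, DE

Hence C_0 ≅ Z^4, C_1 ≅ Z^4.

The boundary map ∂_1: C_1 → C_0 is given by ∂[p,q] = [q] − [p]. For instance
  ∂AE = E − A.
This gives a 4×4 integer matrix of rank 3; reducing to Smith normal form yields diagonal entries (1,1,1).

Now H_k = ker ∂_k / im ∂_{k+1}, so:

  H_0: rank C_0 − rank ∂_1 = 4 − 3 = 1, and the invariant factors of ∂_1 are all 1, so H_0 = Z.
  H_1: rank ker ∂_1 − rank ∂_2 = (4 − 3) − 0 = 1, and there is no ∂_2, so H_1 = Z.

As a check, the Euler characteristic is 4 − 4 = 0, which agrees with 1 − 1 = 0.

Hence the Betti numbers are b_0 = 1, b_1 = 1.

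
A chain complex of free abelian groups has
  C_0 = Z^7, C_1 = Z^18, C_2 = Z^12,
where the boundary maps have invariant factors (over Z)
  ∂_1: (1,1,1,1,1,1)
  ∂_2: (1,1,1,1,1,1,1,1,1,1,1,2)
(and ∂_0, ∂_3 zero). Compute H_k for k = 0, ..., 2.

H_0 = Z,  H_1 = Z/2,  H_2 = 0.

H_0: b_0 = 7 − 0 − 6 = 1; torsion from ∂_1 factors > 1: none. So H_0 = Z.
H_1: b_1 = 18 − 6 − 12 = 0; torsion from ∂_2 factors > 1: [2]. So H_1 = Z/2.
H_2: b_2 = 12 − 12 − 0 = 0; torsion from ∂_3 factors > 1: none. So H_2 = 0.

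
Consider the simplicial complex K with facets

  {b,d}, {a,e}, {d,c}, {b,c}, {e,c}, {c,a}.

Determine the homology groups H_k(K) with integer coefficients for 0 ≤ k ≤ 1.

Take the total order a < b < c < d < e on the vertex set. Then K (dimension 1) consists of the simplices:

  0-simplices (5): a, b, c, d, e
  1-simplices (6): ac, ae, bc, bd, cd, ce

so the chain groups are C_0 ≅ Z^5, C_1 ≅ Z^6.

∂_1: C_1 → C_0 sends each edge [p,q] (with p < q) to q − p. For instance
  ∂bc = c − b.
The resulting 5×6 matrix has rank 4, and its Smith normal form has invariant factors (1,1,1,1).

Reading off H_k = ker ∂_k / im ∂_{k+1}:

  H_0: rank C_0 − rank ∂_1 = 5 − 4 = 1, and the invariant factors of ∂_1 are all 1, so H_0 = Z.
  H_1: rank ker ∂_1 − rank ∂_2 = (6 − 4) − 0 = 2, and there is no ∂_2, so H_1 = Z^2.

(K is a triangulation of a wedge of 2 circles.)

H_0 = Z,  H_1 = Z^2.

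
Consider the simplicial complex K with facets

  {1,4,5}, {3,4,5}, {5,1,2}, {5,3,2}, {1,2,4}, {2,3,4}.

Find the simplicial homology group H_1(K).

H_1 = 0.

Take the total order 1 < 2 < 3 < 4 < 5 on the vertex set. Then K (dimension 2) consists of the simplices:

  0-simplices (5): [1], [2], [3], [4], [5]
  1-simplices (9): [1,2], [1,4], [1,5], [2,3], [2,4], [2,5], [3,4], [3,5], [4,5]
  2-simplices (6): [1,2,4], [1,2,5], [1,4,5], [2,3,4], [2,3,5], [3,4,5]

Hence C_0 ≅ Z^5, C_1 ≅ Z^9, C_2 ≅ Z^6.

The boundary map ∂_1: C_1 → C_0 sends each edge [p,q] (with p < q) to q − p. For instance
  ∂[1,2] = [2] − [1].
As a 5×9 matrix over Z this has rank 4, with invariant factors (1,1,1,1).

The boundary map ∂_2: C_2 → C_1 sends each 2-simplex [p,q,r] to [q,r] − [p,r] + [p,q]. For instance
  ∂[1,2,4] = [2,4] − [1,4] + [1,2],
  ∂[1,4,5] = [4,5] − [1,5] + [1,4].
The resulting 9×6 matrix has rank 5, and its Smith normal form has invariant factors (1,1,1,1,1).

Now H_k = ker ∂_k / im ∂_{k+1}, so:

  H_1: rank ker ∂_1 − rank ∂_2 = (9 − 4) − 5 = 0, and the invariant factors of ∂_2 are all 1, so H_1 ≅ 0.

(K is a triangulation of the 2-sphere S^2.)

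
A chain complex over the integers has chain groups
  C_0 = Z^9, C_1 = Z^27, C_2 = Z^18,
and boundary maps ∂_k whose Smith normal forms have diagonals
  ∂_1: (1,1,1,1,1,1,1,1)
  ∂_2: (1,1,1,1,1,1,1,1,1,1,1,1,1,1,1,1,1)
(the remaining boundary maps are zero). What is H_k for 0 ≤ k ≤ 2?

H_0: b_0 = 9 − 0 − 8 = 1; torsion from ∂_1 factors > 1: none. So H_0 = Z.
H_1: b_1 = 27 − 8 − 17 = 2; torsion from ∂_2 factors > 1: none. So H_1 = Z^2.
H_2: b_2 = 18 − 17 − 0 = 1; torsion from ∂_3 factors > 1: none. So H_2 = Z.

H_0 = Z,  H_1 = Z^2,  H_2 = Z.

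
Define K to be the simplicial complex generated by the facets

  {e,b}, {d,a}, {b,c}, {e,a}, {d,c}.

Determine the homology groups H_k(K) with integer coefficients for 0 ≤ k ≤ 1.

Fix the vertex order a < b < c < d < e and write every simplex with vertices in increasing order. Then dim K = 1 and the simplices of K are:

  0-simplices (5): a, b, c, d, e
  1-simplices (5): ad, ae, bc, be, cd

giving chain groups C_0 ≅ Z^5, C_1 ≅ Z^5.

The boundary map ∂_1: C_1 → C_0 maps an edge to its endpoints' difference, ∂[p,q] = q − p.
As a 5×5 matrix over Z this has rank 4, with invariant factors (1,1,1,1).

Reading off H_k = ker ∂_k / im ∂_{k+1}:

  H_0: rank C_0 − rank ∂_1 = 5 − 4 = 1, and the invariant factors of ∂_1 are all 1, so H_0 = Z.
  H_1: rank ker ∂_1 − rank ∂_2 = (5 − 4) − 0 = 1, and there is no ∂_2, so H_1 = Z.

(K is a triangulation of the circle S^1.)

H_0 = Z,  H_1 = Z.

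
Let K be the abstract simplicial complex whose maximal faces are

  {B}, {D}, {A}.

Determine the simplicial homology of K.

We work with the vertex ordering A < B < D. The simplices of K, each written with vertices in increasing order, are:

  0-simplices (3): A, B, D

giving chain groups C_0 ≅ Z^3.

Now H_k = ker ∂_k / im ∂_{k+1}, so:

  H_0: rank C_0 − rank ∂_1 = 3 − 0 = 3, and there is no ∂_1, so H_0 ≅ Z^3.

(K is a triangulation of a set of 3 points.)

H_0 ≅ Z^3.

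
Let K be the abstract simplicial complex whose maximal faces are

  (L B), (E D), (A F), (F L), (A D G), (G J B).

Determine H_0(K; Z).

Fix the vertex order A < B < D < E < F < G < J < L and write every simplex with vertices in increasing order. Then dim K = 2 and the simplices of K are:

  0-simplices (8): A, B, D, E, F, G, J, L
  1-simplices (10): AD, AF, AG, BG, BJ, BL, DE, DG, FL, GJ
  2-simplices (2): ADG, BGJ

so the chain groups are C_0 ≅ Z^8, C_1 ≅ Z^10, C_2 ≅ Z^2.

The boundary map ∂_1: C_1 → C_0 sends each edge [p,q] (with p < q) to q − p. For instance
  ∂DG = G − D.
The 8×10 boundary matrix has rank 7 and Smith normal form diag(1,1,1,1,1,1,1).

∂_2: C_2 → C_1 maps a triangle to the signed sum of its edges. For instance
  ∂BGJ = GJ − BJ + BG,
  ∂ADG = DG − AG + AD.
The resulting 10×2 matrix has rank 2, and its Smith normal form has invariant factors (1,1).

From H_k ≅ ker(∂_k) / im(∂_{k+1}) we obtain:

  H_0: rank C_0 − rank ∂_1 = 8 − 7 = 1, and the invariant factors of ∂_1 are all 1, so H_0 ≅ Z.

H_0 ≅ Z.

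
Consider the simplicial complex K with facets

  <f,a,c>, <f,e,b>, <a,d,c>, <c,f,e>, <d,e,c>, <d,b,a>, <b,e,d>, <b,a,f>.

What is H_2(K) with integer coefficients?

Take the total order a < b < c < d < e < f on the vertex set. Then K (dimension 2) consists of the simplices:

  0-simplices (6): a, b, c, d, e, f
  1-simplices (12): ab, ac, ad, af, bd, be, bf, cd, ce, cf, de, ef
  2-simplices (8): abd, abf, acd, acf, bde, bef, cde, cef

so the chain groups are C_0 ≅ Z^6, C_1 ≅ Z^12, C_2 ≅ Z^8.

The boundary map ∂_1: C_1 → C_0 maps an edge to its endpoints' difference, ∂[p,q] = q − p.
This gives a 6×12 integer matrix of rank 5; reducing to Smith normal form yields diagonal entries (1,1,1,1,1).

The boundary map ∂_2: C_2 → C_1 sends each 2-simplex [p,q,r] to [q,r] − [p,r] + [p,q]. For instance
  ∂bde = de − be + bd,
  ∂cef = ef − cf + ce.
The 12×8 boundary matrix has rank 7 and Smith normal form diag(1,1,1,1,1,1,1).

Reading off H_k = ker ∂_k / im ∂_{k+1}:

  H_2: rank ker ∂_2 − rank ∂_3 = (8 − 7) − 0 = 1, and there is no ∂_3, so H_2 ≅ Z.

H_2 = Z.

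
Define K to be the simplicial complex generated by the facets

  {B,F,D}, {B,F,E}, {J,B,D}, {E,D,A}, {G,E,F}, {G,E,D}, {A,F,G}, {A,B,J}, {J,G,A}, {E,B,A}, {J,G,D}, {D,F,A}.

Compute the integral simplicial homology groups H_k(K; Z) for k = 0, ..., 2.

H_0 ≅ Z,  H_1 ≅ Z/2Z,  H_2 = 0.

Order the vertices as A < B < D < E < F < G < J. Listing each simplex with vertices in this order, K has dimension 2 with simplices:

  0-simplices (7): A, B, D, E, F, G, J
  1-simplices (18): AB, AD, AE, AF, AG, AJ, BD, BE, BF, BJ, DE, DF, DG, DJ, EF, EG, FG, GJ
  2-simplices (12): ABE, ABJ, ADE, ADF, AFG, AGJ, BDF, BDJ, BEF, DEG, DGJ, EFG

Hence C_0 ≅ Z^7, C_1 ≅ Z^18, C_2 ≅ Z^12.

The boundary map ∂_1: C_1 → C_0 maps an edge to its endpoints' difference, ∂[p,q] = q − p.
The resulting 7×18 matrix has rank 6, and its Smith normal form has invariant factors (1,1,1,1,1,1).

∂_2: C_2 → C_1 acts by ∂[p,q,r] = [q,r] − [p,r] + [p,q]. For instance
  ∂ABE = BE − AE + AB,
  ∂DGJ = GJ − DJ + DG.
The resulting 18×12 matrix has rank 12, and its Smith normal form has invariant factors (1,1,1,1,1,1,1,1,1,1,1,2).

From H_k ≅ ker(∂_k) / im(∂_{k+1}) we obtain:

  H_0: rank C_0 − rank ∂_1 = 7 − 6 = 1, and the invariant factors of ∂_1 are all 1, so H_0 ≅ Z.
  H_1: rank ker ∂_1 − rank ∂_2 = (18 − 6) − 12 = 0, and ∂_2 has invariant factor 2 > 1, so H_1 ≅ Z/2Z.
  H_2: rank ker ∂_2 − rank ∂_3 = (12 − 12) − 0 = 0, and there is no ∂_3, so H_2 ≅ 0.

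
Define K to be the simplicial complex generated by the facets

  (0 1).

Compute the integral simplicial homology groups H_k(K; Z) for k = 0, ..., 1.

H_0 = Z,  H_1 = 0.

Order the vertices as 0 < 1. Listing each simplex with vertices in this order, K has dimension 1 with simplices:

  0-simplices (2): [0], [1]
  1-simplices (1): [0,1]

giving chain groups C_0 ≅ Z^2, C_1 ≅ Z^1.

Boundary ∂_1: C_1 → C_0 is given by ∂[p,q] = [q] − [p].
As a 2×1 matrix over Z this has rank 1, with invariant factors (1).

Reading off H_k = ker ∂_k / im ∂_{k+1}:

  H_0: rank C_0 − rank ∂_1 = 2 − 1 = 1, and the invariant factors of ∂_1 are all 1, so H_0 = Z.
  H_1: rank ker ∂_1 − rank ∂_2 = (1 − 1) − 0 = 0, and there is no ∂_2, so H_1 = 0.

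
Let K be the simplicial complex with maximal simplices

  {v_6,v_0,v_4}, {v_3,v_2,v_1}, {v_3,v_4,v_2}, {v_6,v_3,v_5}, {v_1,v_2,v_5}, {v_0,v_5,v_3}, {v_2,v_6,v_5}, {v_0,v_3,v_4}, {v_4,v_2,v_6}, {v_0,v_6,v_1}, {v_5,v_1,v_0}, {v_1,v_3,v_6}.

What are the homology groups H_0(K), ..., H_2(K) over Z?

H_0 ≅ Z,  H_1 ≅ Z/2,  H_2 = 0.

Order the vertices as v_0 < v_1 < v_2 < v_3 < v_4 < v_5 < v_6. Listing each simplex with vertices in this order, K has dimension 2 with simplices:

  0-simplices (7): [v_0], [v_1], [v_2], [v_3], [v_4], [v_5], [v_6]
  1-simplices (18): (18 of them)
  2-simplices (12): (12 of them)

so the chain groups are C_0 ≅ Z^7, C_1 ≅ Z^18, C_2 ≅ Z^12.

The boundary map ∂_1: C_1 → C_0 sends each edge [p,q] (with p < q) to q − p.
The 7×18 boundary matrix has rank 6 and Smith normal form diag(1,1,1,1,1,1).

∂_2: C_2 → C_1 acts by ∂[p,q,r] = [q,r] − [p,r] + [p,q]. For instance
  ∂[v_1,v_2,v_5] = [v_2,v_5] − [v_1,v_5] + [v_1,v_2],
  ∂[v_2,v_3,v_4] = [v_3,v_4] − [v_2,v_4] + [v_2,v_3].
The 18×12 boundary matrix has rank 12 and Smith normal form diag(1,1,1,1,1,1,1,1,1,1,1,2).

Computing H_k = (kernel of ∂_k) / (image of ∂_{k+1}):

  H_0: rank C_0 − rank ∂_1 = 7 − 6 = 1, and the invariant factors of ∂_1 are all 1, so H_0 ≅ Z.
  H_1: rank ker ∂_1 − rank ∂_2 = (18 − 6) − 12 = 0, and ∂_2 has invariant factor 2 > 1, so H_1 ≅ Z/2.
  H_2: rank ker ∂_2 − rank ∂_3 = (12 − 12) − 0 = 0, and there is no ∂_3, so H_2 ≅ 0.

As a check, the Euler characteristic is 7 − 18 + 12 = 1, which agrees with 1 − 0 + 0 = 1.
(K is a triangulation of the real projective plane RP^2.)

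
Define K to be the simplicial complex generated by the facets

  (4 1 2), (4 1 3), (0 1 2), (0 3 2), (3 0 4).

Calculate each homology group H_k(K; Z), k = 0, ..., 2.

We work with the vertex ordering 0 < 1 < 2 < 3 < 4. The simplices of K, each written with vertices in increasing order, are:

  0-simplices (5): [0], [1], [2], [3], [4]
  1-simplices (10): [0,1], [0,2], [0,3], [0,4], [1,2], [1,3], [1,4], [2,3], [2,4], [3,4]
  2-simplices (5): [0,1,2], [0,2,3], [0,3,4], [1,2,4], [1,3,4]

Hence C_0 ≅ Z^5, C_1 ≅ Z^10, C_2 ≅ Z^5.

The boundary map ∂_1: C_1 → C_0 sends each edge [p,q] (with p < q) to q − p.
The resulting 5×10 matrix has rank 4, and its Smith normal form has invariant factors (1,1,1,1).

The boundary map ∂_2: C_2 → C_1 acts by ∂[p,q,r] = [q,r] − [p,r] + [p,q]. For instance
  ∂[1,3,4] = [3,4] − [1,4] + [1,3],
  ∂[1,2,4] = [2,4] − [1,4] + [1,2].
The resulting 10×5 matrix has rank 5, and its Smith normal form has invariant factors (1,1,1,1,1).

Computing H_k = (kernel of ∂_k) / (image of ∂_{k+1}):

  H_0: rank C_0 − rank ∂_1 = 5 − 4 = 1, and the invariant factors of ∂_1 are all 1, so H_0 ≅ Z.
  H_1: rank ker ∂_1 − rank ∂_2 = (10 − 4) − 5 = 1, and the invariant factors of ∂_2 are all 1, so H_1 ≅ Z.
  H_2: rank ker ∂_2 − rank ∂_3 = (5 − 5) − 0 = 0, and there is no ∂_3, so H_2 ≅ 0.

As a check, the Euler characteristic is 5 − 10 + 5 = 0, which agrees with 1 − 1 + 0 = 0.

H_0 ≅ Z,  H_1 ≅ Z,  H_2 = 0.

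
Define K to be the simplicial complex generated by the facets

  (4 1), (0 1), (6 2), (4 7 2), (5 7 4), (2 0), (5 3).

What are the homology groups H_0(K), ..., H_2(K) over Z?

H_0 = Z,  H_1 = Z,  H_2 = 0.

Order the vertices as 0 < 1 < 2 < 3 < 4 < 5 < 6 < 7. Listing each simplex with vertices in this order, K has dimension 2 with simplices:

  0-simplices (8): [0], [1], [2], [3], [4], [5], [6], [7]
  1-simplices (10): [0,1], [0,2], [1,4], [2,4], [2,6], [2,7], [3,5], [4,5], [4,7], [5,7]
  2-simplices (2): [2,4,7], [4,5,7]

giving chain groups C_0 ≅ Z^8, C_1 ≅ Z^10, C_2 ≅ Z^2.

Boundary ∂_1: C_1 → C_0 is given by ∂[p,q] = [q] − [p]. For instance
  ∂[1,4] = [4] − [1].
This gives a 8×10 integer matrix of rank 7; reducing to Smith normal form yields diagonal entries (1,1,1,1,1,1,1).

The boundary map ∂_2: C_2 → C_1 acts by ∂[p,q,r] = [q,r] − [p,r] + [p,q]. For instance
  ∂[4,5,7] = [5,7] − [4,7] + [4,5],
  ∂[2,4,7] = [4,7] − [2,7] + [2,4].
The resulting 10×2 matrix has rank 2, and its Smith normal form has invariant factors (1,1).

Computing H_k = (kernel of ∂_k) / (image of ∂_{k+1}):

  H_0: rank C_0 − rank ∂_1 = 8 − 7 = 1, and the invariant factors of ∂_1 are all 1, so H_0 ≅ Z.
  H_1: rank ker ∂_1 − rank ∂_2 = (10 − 7) − 2 = 1, and the invariant factors of ∂_2 are all 1, so H_1 ≅ Z.
  H_2: rank ker ∂_2 − rank ∂_3 = (2 − 2) − 0 = 0, and there is no ∂_3, so H_2 ≅ 0.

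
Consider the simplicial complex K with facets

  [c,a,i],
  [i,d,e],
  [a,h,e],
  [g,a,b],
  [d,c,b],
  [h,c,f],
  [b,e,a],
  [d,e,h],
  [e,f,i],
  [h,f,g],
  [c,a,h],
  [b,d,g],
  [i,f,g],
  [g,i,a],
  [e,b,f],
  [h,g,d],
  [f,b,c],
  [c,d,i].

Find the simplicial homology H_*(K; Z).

Fix the vertex order a < b < c < d < e < f < g < h < i and write every simplex with vertices in increasing order. Then dim K = 2 and the simplices of K are:

  0-simplices (9): a, b, c, d, e, f, g, h, i
  1-simplices (27): ab, ac, ae, ag, ah, ai, bc, bd, be, bf, bg, cd, cf, ch, ci, de, dg, dh, di, ef, eh, ei, fg, fh, fi, gh, gi
  2-simplices (18): abe, abg, ach, aci, aeh, agi, bcd, bcf, bdg, bef, cdi, cfh, deh, dei, dgh, efi, fgh, fgi

Hence C_0 ≅ Z^9, C_1 ≅ Z^27, C_2 ≅ Z^18.

∂_1: C_1 → C_0 is given by ∂[p,q] = [q] − [p]. For instance
  ∂fg = g − f.
The 9×27 boundary matrix has rank 8 and Smith normal form diag(1,1,1,1,1,1,1,1).

∂_2: C_2 → C_1 sends each 2-simplex [p,q,r] to [q,r] − [p,r] + [p,q]. For instance
  ∂cdi = di − ci + cd,
  ∂abg = bg − ag + ab.
The 27×18 boundary matrix has rank 17 and Smith normal form diag(1,1,1,1,1,1,1,1,1,1,1,1,1,1,1,1,1).

Reading off H_k = ker ∂_k / im ∂_{k+1}:

  H_0: rank C_0 − rank ∂_1 = 9 − 8 = 1, and the invariant factors of ∂_1 are all 1, so H_0 ≅ Z.
  H_1: rank ker ∂_1 − rank ∂_2 = (27 − 8) − 17 = 2, and the invariant factors of ∂_2 are all 1, so H_1 ≅ Z^2.
  H_2: rank ker ∂_2 − rank ∂_3 = (18 − 17) − 0 = 1, and there is no ∂_3, so H_2 ≅ Z.

H_0 ≅ Z,  H_1 ≅ Z^2,  H_2 ≅ Z.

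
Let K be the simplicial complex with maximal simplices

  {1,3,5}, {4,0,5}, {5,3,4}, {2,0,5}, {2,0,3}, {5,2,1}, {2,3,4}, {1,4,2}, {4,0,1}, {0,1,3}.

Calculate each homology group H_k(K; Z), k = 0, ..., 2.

Fix the vertex order 0 < 1 < 2 < 3 < 4 < 5 and write every simplex with vertices in increasing order. Then dim K = 2 and the simplices of K are:

  0-simplices (6): [0], [1], [2], [3], [4], [5]
  1-simplices (15): [0,1], [0,2], [0,3], [0,4], [0,5], [1,2], [1,3], [1,4], [1,5], [2,3], [2,4], [2,5], [3,4], [3,5], [4,5]
  2-simplices (10): [0,1,3], [0,1,4], [0,2,3], [0,2,5], [0,4,5], [1,2,4], [1,2,5], [1,3,5], [2,3,4], [3,4,5]

so the chain groups are C_0 ≅ Z^6, C_1 ≅ Z^15, C_2 ≅ Z^10.

∂_1: C_1 → C_0 maps an edge to its endpoints' difference, ∂[p,q] = q − p. For instance
  ∂[1,2] = [2] − [1].
This gives a 6×15 integer matrix of rank 5; reducing to Smith normal form yields diagonal entries (1,1,1,1,1).

∂_2: C_2 → C_1 maps a triangle to the signed sum of its edges. For instance
  ∂[3,4,5] = [4,5] − [3,5] + [3,4],
  ∂[2,3,4] = [3,4] − [2,4] + [2,3].
As a 15×10 matrix over Z this has rank 10, with invariant factors (1,1,1,1,1,1,1,1,1,2).

Now H_k = ker ∂_k / im ∂_{k+1}, so:

  H_0: rank C_0 − rank ∂_1 = 6 − 5 = 1, and the invariant factors of ∂_1 are all 1, so H_0 ≅ Z.
  H_1: rank ker ∂_1 − rank ∂_2 = (15 − 5) − 10 = 0, and ∂_2 has invariant factor 2 > 1, so H_1 ≅ Z/2.
  H_2: rank ker ∂_2 − rank ∂_3 = (10 − 10) − 0 = 0, and there is no ∂_3, so H_2 ≅ 0.

As a check, the Euler characteristic is 6 − 15 + 10 = 1, which agrees with 1 − 0 + 0 = 1.
(K is a triangulation of the real projective plane RP^2.)

H_0 ≅ Z,  H_1 ≅ Z/2,  H_2 = 0.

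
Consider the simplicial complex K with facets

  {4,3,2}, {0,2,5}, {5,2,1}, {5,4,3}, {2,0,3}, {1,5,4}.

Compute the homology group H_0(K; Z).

H_0 ≅ Z.

Fix the vertex order 0 < 1 < 2 < 3 < 4 < 5 and write every simplex with vertices in increasing order. Then dim K = 2 and the simplices of K are:

  0-simplices (6): [0], [1], [2], [3], [4], [5]
  1-simplices (12): [0,2], [0,3], [0,5], [1,2], [1,4], [1,5], [2,3], [2,4], [2,5], [3,4], [3,5], [4,5]
  2-simplices (6): [0,2,3], [0,2,5], [1,2,5], [1,4,5], [2,3,4], [3,4,5]

Hence C_0 ≅ Z^6, C_1 ≅ Z^12, C_2 ≅ Z^6.

The boundary map ∂_1: C_1 → C_0 maps an edge to its endpoints' difference, ∂[p,q] = q − p.
The resulting 6×12 matrix has rank 5, and its Smith normal form has invariant factors (1,1,1,1,1).

∂_2: C_2 → C_1 acts by ∂[p,q,r] = [q,r] − [p,r] + [p,q]. For instance
  ∂[1,2,5] = [2,5] − [1,5] + [1,2],
  ∂[0,2,5] = [2,5] − [0,5] + [0,2].
As a 12×6 matrix over Z this has rank 6, with invariant factors (1,1,1,1,1,1).

From H_k ≅ ker(∂_k) / im(∂_{k+1}) we obtain:

  H_0: rank C_0 − rank ∂_1 = 6 − 5 = 1, and the invariant factors of ∂_1 are all 1, so H_0 = Z.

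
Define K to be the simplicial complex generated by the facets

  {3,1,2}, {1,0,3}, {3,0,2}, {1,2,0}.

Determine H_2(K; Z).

H_2 ≅ Z.

We work with the vertex ordering 0 < 1 < 2 < 3. The simplices of K, each written with vertices in increasing order, are:

  0-simplices (4): [0], [1], [2], [3]
  1-simplices (6): [0,1], [0,2], [0,3], [1,2], [1,3], [2,3]
  2-simplices (4): [0,1,2], [0,1,3], [0,2,3], [1,2,3]

so the chain groups are C_0 ≅ Z^4, C_1 ≅ Z^6, C_2 ≅ Z^4.

Boundary ∂_1: C_1 → C_0 is given by ∂[p,q] = [q] − [p].
The 4×6 boundary matrix has rank 3 and Smith normal form diag(1,1,1).

∂_2: C_2 → C_1 acts by ∂[p,q,r] = [q,r] − [p,r] + [p,q]. For instance
  ∂[0,1,2] = [1,2] − [0,2] + [0,1],
  ∂[0,1,3] = [1,3] − [0,3] + [0,1].
The 6×4 boundary matrix has rank 3 and Smith normal form diag(1,1,1).

Now H_k = ker ∂_k / im ∂_{k+1}, so:

  H_2: rank ker ∂_2 − rank ∂_3 = (4 − 3) − 0 = 1, and there is no ∂_3, so H_2 ≅ Z.

(K is a triangulation of the 2-sphere S^2.)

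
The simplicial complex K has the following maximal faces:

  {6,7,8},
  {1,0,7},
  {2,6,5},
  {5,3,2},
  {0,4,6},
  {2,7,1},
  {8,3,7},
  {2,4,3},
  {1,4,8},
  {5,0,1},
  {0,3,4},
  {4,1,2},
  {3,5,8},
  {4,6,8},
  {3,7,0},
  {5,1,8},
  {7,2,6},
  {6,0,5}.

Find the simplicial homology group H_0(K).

H_0 = Z.

We work with the vertex ordering 0 < 1 < 2 < 3 < 4 < 5 < 6 < 7 < 8. The simplices of K, each written with vertices in increasing order, are:

  0-simplices (9): [0], [1], [2], [3], [4], [5], [6], [7], [8]
  1-simplices (27): (27 of them)
  2-simplices (18): [0,1,5], [0,1,7], [0,3,4], [0,3,7], [0,4,6], [0,5,6], [1,2,4], [1,2,7], [1,4,8], [1,5,8], [2,3,4], [2,3,5], [2,5,6], [2,6,7], [3,5,8], [3,7,8], [4,6,8], [6,7,8]

giving chain groups C_0 ≅ Z^9, C_1 ≅ Z^27, C_2 ≅ Z^18.

∂_1: C_1 → C_0 is given by ∂[p,q] = [q] − [p].
The resulting 9×27 matrix has rank 8, and its Smith normal form has invariant factors (1,1,1,1,1,1,1,1).

∂_2: C_2 → C_1 maps a triangle to the signed sum of its edges. For instance
  ∂[2,3,5] = [3,5] − [2,5] + [2,3],
  ∂[6,7,8] = [7,8] − [6,8] + [6,7].
The 27×18 boundary matrix has rank 17 and Smith normal form diag(1,1,1,1,1,1,1,1,1,1,1,1,1,1,1,1,1).

Now H_k = ker ∂_k / im ∂_{k+1}, so:

  H_0: rank C_0 − rank ∂_1 = 9 − 8 = 1, and the invariant factors of ∂_1 are all 1, so H_0 ≅ Z.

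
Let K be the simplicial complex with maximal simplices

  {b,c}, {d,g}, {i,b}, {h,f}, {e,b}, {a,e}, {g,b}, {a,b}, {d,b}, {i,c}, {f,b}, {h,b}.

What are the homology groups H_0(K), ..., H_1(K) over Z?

Fix the vertex order a < b < c < d < e < f < g < h < i and write every simplex with vertices in increasing order. Then dim K = 1 and the simplices of K are:

  0-simplices (9): a, b, c, d, e, f, g, h, i
  1-simplices (12): ab, ae, bc, bd, be, bf, bg, bh, bi, ci, dg, fh

Hence C_0 ≅ Z^9, C_1 ≅ Z^12.

Boundary ∂_1: C_1 → C_0 is given by ∂[p,q] = [q] − [p]. For instance
  ∂ci = i − c.
This gives a 9×12 integer matrix of rank 8; reducing to Smith normal form yields diagonal entries (1,1,1,1,1,1,1,1).

Computing H_k = (kernel of ∂_k) / (image of ∂_{k+1}):

  H_0: rank C_0 − rank ∂_1 = 9 − 8 = 1, and the invariant factors of ∂_1 are all 1, so H_0 = Z.
  H_1: rank ker ∂_1 − rank ∂_2 = (12 − 8) − 0 = 4, and there is no ∂_2, so H_1 = Z^4.

(K is a triangulation of a wedge of 4 circles.)

H_0 ≅ Z,  H_1 ≅ Z^4.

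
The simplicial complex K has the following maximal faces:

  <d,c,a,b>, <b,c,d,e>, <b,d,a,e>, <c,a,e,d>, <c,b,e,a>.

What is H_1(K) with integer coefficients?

H_1 = 0.

We work with the vertex ordering a < b < c < d < e. The simplices of K, each written with vertices in increasing order, are:

  0-simplices (5): a, b, c, d, e
  1-simplices (10): ab, ac, ad, ae, bc, bd, be, cd, ce, de
  2-simplices (10): abc, abd, abe, acd, ace, ade, bcd, bce, bde, cde
  3-simplices (5): abcd, abce, abde, acde, bcde

so the chain groups are C_0 ≅ Z^5, C_1 ≅ Z^10, C_2 ≅ Z^10, C_3 ≅ Z^5.

Boundary ∂_1: C_1 → C_0 maps an edge to its endpoints' difference, ∂[p,q] = q − p.
This gives a 5×10 integer matrix of rank 4; reducing to Smith normal form yields diagonal entries (1,1,1,1).

Boundary ∂_2: C_2 → C_1 maps a triangle to the signed sum of its edges. For instance
  ∂abe = be − ae + ab,
  ∂abc = bc − ac + ab.
This gives a 10×10 integer matrix of rank 6; reducing to Smith normal form yields diagonal entries (1,1,1,1,1,1).

Boundary ∂_3: C_3 → C_2 sends each 3-simplex σ to the alternating sum Σ_i (−1)^i (σ with its i-th vertex removed). For instance
  ∂abce = bce − ace + abe − abc,
  ∂abde = bde − ade + abe − abd.
As a 10×5 matrix over Z this has rank 4, with invariant factors (1,1,1,1).

Computing H_k = (kernel of ∂_k) / (image of ∂_{k+1}):

  H_1: rank ker ∂_1 − rank ∂_2 = (10 − 4) − 6 = 0, and the invariant factors of ∂_2 are all 1, so H_1 ≅ 0.

(K is a triangulation of the 3-sphere S^3.)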